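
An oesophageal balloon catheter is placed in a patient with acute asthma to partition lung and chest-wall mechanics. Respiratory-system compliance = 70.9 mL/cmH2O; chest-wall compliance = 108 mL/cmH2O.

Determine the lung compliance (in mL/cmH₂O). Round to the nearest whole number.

206

1/CL = 1/Crs − 1/Ccw.
1/CL = 1/70.9 − 1/108 = 0.004845.
CL = 206.4 mL/cmH2O.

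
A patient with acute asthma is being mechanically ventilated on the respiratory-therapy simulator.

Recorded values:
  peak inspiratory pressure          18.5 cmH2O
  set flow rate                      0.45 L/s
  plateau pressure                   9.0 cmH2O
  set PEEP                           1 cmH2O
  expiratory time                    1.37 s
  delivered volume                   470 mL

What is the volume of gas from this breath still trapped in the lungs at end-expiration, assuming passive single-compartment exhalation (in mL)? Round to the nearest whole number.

156

R = (PIP − Pplat)/V̇ = (18.5 − 9.0) / 0.45 = 9.5/0.45 = 21.111 cmH2O·s/L.
C = Vt/(Pplat − PEEP) = 470.0 / (9.0 − 1) = 470.0/8.0 = 58.75 mL/cmH2O.
τ = R × C = 21.111 × 0.05875 L/cmH2O = 1.24 s.
Fraction remaining = e^(−Te/τ) = e^(−1.37/1.24) = 0.3313.
Trapped volume = 470.0 × 0.3313 = 155.71 mL.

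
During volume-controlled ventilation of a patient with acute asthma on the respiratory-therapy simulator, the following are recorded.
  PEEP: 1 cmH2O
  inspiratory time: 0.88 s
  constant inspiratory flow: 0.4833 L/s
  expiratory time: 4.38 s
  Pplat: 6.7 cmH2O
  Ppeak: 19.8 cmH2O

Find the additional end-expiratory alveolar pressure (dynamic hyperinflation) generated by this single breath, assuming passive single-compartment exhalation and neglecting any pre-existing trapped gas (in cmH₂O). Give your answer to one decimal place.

0.7

Vt = flow × Ti = 0.4833 L/s × 0.88 s × 1000 mL/L = 425.3 mL.
R = (PIP − Pplat)/V̇ = (19.8 − 6.7) / 0.4833 = 13.1/0.4833 = 27.105 cmH2O·s/L.
C = Vt/(Pplat − PEEP) = 425.3 / (6.7 − 1) = 425.3/5.7 = 74.614 mL/cmH2O.
τ = R × C = 27.105 × 0.07461 L/cmH2O = 2.022 s.
Fraction remaining = e^(−Te/τ) = e^(−4.38/2.022) = 0.1146; trapped volume = 425.3 × 0.1146 = 48.739 mL.
Additional alveolar pressure from trapping ≈ V_trapped / C = 48.739 / 74.614 = 0.6532 cmH2O.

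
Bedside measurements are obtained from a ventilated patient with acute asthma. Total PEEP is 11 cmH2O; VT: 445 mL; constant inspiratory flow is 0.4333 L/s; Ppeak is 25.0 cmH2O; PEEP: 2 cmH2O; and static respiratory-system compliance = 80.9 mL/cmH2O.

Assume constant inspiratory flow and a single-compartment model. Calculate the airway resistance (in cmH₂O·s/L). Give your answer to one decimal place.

19.6

Total PEEP = 11 cmH2O (set 2 + intrinsic 9); this is the baseline alveolar pressure.
Equation of motion (constant flow): PIP = Vt/C + R·V̇ + PEEP.
R·V̇ = PIP − Vt/C − PEEP = 25.0 − 445/80.9 − 11 = 25.0 − 5.501 − 11 = 8.499 cmH2O.
R = 8.499 / 0.4333 = 19.615 cmH2O·s/L.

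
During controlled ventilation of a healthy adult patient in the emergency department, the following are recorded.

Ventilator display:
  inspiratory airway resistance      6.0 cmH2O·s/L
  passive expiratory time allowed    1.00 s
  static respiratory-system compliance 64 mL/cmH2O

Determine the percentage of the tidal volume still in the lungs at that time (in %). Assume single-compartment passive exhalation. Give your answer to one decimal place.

τ = R × C = 6.0 × 64 mL/cmH2O = 6.0 × 0.064 L/cmH2O = 0.384 s.
Passive exhalation: V(t)/V₀ = e^(−t/τ) = e^(−1.00/0.384) = 0.07396.
Fraction remaining = 0.07396 → 7.396%.

7.4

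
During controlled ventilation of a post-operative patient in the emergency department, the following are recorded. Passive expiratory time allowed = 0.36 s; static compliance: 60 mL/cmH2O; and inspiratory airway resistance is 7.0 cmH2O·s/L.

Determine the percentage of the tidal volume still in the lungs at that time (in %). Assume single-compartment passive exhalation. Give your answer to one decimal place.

42.4

τ = R × C = 7.0 × 60 mL/cmH2O = 7.0 × 0.060 L/cmH2O = 0.42 s.
Passive exhalation: V(t)/V₀ = e^(−t/τ) = e^(−0.36/0.42) = 0.4244.
Fraction remaining = 0.4244 → 42.44%.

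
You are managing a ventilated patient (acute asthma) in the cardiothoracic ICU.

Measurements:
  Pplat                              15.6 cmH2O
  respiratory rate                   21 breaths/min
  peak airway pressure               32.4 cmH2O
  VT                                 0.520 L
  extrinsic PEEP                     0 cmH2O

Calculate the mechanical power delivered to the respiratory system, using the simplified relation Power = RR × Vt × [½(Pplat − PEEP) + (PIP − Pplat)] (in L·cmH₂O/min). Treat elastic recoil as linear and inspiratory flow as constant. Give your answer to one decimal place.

268.6

Per-breath work = Vt × [½(Pplat−PEEP) + (PIP−Pplat)] = 0.520 × [0.5×15.6 + 16.8] = 0.520 × 24.6 = 12.792 L·cmH2O.
Power = 21 × 12.792 = 268.63 L·cmH2O/min.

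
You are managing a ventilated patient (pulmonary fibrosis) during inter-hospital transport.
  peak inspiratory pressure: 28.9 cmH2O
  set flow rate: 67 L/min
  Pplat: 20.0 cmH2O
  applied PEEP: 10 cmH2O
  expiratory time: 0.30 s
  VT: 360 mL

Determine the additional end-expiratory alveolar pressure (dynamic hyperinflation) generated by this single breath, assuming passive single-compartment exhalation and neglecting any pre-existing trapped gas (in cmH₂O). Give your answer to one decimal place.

3.5

Flow: 67 L/min ÷ 60 = 1.1167 L/s.
R = (PIP − Pplat)/V̇ = (28.9 − 20.0) / 1.1167 = 8.9/1.1167 = 7.97 cmH2O·s/L.
C = Vt/(Pplat − PEEP) = 360.0 / (20.0 − 10) = 360.0/10.0 = 36.0 mL/cmH2O.
τ = R × C = 7.97 × 0.036 L/cmH2O = 0.2869 s.
Fraction remaining = e^(−Te/τ) = e^(−0.30/0.2869) = 0.3515; trapped volume = 360.0 × 0.3515 = 126.54 mL.
Additional alveolar pressure from trapping ≈ V_trapped / C = 126.54 / 36.0 = 3.515 cmH2O.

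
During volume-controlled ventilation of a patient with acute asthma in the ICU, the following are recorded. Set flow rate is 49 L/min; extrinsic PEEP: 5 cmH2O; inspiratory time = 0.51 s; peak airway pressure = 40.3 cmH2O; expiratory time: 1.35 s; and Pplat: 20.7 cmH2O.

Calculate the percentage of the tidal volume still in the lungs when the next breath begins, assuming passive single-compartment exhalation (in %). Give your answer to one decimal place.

Flow: 49 L/min ÷ 60 = 0.8167 L/s.
Vt = flow × Ti = 0.8167 L/s × 0.51 s × 1000 mL/L = 416.52 mL.
R = (PIP − Pplat)/V̇ = (40.3 − 20.7) / 0.8167 = 19.6/0.8167 = 23.999 cmH2O·s/L.
C = Vt/(Pplat − PEEP) = 416.52 / (20.7 − 5) = 416.52/15.7 = 26.53 mL/cmH2O.
τ = R × C = 23.999 × 0.02653 L/cmH2O = 0.6367 s.
Fraction remaining at end-expiration = e^(−Te/τ) = e^(−1.35/0.6367) = 0.12 → 12.0%.

12.0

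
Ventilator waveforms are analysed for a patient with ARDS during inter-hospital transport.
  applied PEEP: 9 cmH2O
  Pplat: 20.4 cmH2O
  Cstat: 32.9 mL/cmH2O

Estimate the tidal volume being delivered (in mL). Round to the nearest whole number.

Vt = Cstat × (Pplat − PEEP) = 32.9 × (20.4 − 9) = 32.9 × 11.4 = 375.06 mL.

375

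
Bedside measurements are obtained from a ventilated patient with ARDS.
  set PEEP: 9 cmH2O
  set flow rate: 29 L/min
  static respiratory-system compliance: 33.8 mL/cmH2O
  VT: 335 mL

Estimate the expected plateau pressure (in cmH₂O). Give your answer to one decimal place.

18.9

Pplat = PEEP + Vt / Cstat = 9 + 335 / 33.8 = 9 + 9.911 = 18.911 cmH2O.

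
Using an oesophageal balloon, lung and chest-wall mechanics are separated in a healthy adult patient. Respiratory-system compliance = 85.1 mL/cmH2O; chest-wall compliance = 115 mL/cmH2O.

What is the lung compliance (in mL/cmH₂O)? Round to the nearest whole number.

1/CL = 1/Crs − 1/Ccw.
1/CL = 1/85.1 − 1/115 = 0.003055.
CL = 327.33 mL/cmH2O.

327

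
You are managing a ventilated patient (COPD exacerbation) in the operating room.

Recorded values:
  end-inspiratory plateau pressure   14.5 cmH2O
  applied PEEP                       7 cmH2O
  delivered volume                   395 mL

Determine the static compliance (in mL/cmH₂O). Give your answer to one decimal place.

Cstat = Vt / (Pplat − PEEP) = 395 / (14.5 − 7) = 395 / 7.5 = 52.667 mL/cmH2O.

52.7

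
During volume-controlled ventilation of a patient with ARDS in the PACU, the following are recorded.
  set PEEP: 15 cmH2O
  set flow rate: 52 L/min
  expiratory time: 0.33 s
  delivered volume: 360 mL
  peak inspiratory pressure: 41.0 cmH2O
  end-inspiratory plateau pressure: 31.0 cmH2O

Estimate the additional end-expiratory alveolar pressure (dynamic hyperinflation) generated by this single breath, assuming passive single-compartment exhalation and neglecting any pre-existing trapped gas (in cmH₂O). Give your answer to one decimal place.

Flow: 52 L/min ÷ 60 = 0.8667 L/s.
R = (PIP − Pplat)/V̇ = (41.0 − 31.0) / 0.8667 = 10.0/0.8667 = 11.538 cmH2O·s/L.
C = Vt/(Pplat − PEEP) = 360.0 / (31.0 − 15) = 360.0/16.0 = 22.5 mL/cmH2O.
τ = R × C = 11.538 × 0.0225 L/cmH2O = 0.2596 s.
Fraction remaining = e^(−Te/τ) = e^(−0.33/0.2596) = 0.2805; trapped volume = 360.0 × 0.2805 = 100.98 mL.
Additional alveolar pressure from trapping ≈ V_trapped / C = 100.98 / 22.5 = 4.488 cmH2O.

4.5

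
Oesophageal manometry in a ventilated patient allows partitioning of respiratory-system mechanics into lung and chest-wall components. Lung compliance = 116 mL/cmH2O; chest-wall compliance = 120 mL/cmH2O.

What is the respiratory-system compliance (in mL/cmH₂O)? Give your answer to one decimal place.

Lung and chest wall are elastances in series: 1/Crs = 1/CL + 1/Ccw.
1/Crs = 1/116 + 1/120 = 0.01695.
Crs = 58.997 mL/cmH2O.

59.0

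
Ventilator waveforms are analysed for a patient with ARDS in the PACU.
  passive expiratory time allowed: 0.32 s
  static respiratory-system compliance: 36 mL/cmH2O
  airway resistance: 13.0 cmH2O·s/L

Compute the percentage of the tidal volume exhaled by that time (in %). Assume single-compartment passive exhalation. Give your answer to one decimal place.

49.5

τ = R × C = 13.0 × 36 mL/cmH2O = 13.0 × 0.036 L/cmH2O = 0.468 s.
Passive exhalation: V(t)/V₀ = e^(−t/τ) = e^(−0.32/0.468) = 0.5047.
Fraction exhaled = 1 − 0.5047 = 0.4953 → 49.53%.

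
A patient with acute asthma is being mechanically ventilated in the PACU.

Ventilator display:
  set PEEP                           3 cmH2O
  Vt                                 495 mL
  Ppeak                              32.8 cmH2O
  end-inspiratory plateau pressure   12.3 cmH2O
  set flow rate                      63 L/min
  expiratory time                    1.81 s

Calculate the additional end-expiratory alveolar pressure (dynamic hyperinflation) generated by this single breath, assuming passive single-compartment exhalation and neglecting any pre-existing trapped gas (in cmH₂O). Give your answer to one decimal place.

Flow: 63 L/min ÷ 60 = 1.05 L/s.
R = (PIP − Pplat)/V̇ = (32.8 − 12.3) / 1.05 = 20.5/1.05 = 19.524 cmH2O·s/L.
C = Vt/(Pplat − PEEP) = 495.0 / (12.3 − 3) = 495.0/9.3 = 53.226 mL/cmH2O.
τ = R × C = 19.524 × 0.05323 L/cmH2O = 1.039 s.
Fraction remaining = e^(−Te/τ) = e^(−1.81/1.039) = 0.1752; trapped volume = 495.0 × 0.1752 = 86.724 mL.
Additional alveolar pressure from trapping ≈ V_trapped / C = 86.724 / 53.226 = 1.629 cmH2O.

1.6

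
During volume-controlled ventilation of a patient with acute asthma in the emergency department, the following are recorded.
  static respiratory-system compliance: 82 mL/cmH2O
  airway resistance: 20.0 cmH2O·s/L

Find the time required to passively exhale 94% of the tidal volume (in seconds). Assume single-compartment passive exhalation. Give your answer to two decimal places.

4.61

τ = R × C = 20.0 × 82 mL/cmH2O = 20.0 × 0.082 L/cmH2O = 1.64 s.
Exhaled fraction f = 1 − e^(−t/τ) → t = −τ·ln(1 − f) = −1.64·ln(0.06) = 4.614 s.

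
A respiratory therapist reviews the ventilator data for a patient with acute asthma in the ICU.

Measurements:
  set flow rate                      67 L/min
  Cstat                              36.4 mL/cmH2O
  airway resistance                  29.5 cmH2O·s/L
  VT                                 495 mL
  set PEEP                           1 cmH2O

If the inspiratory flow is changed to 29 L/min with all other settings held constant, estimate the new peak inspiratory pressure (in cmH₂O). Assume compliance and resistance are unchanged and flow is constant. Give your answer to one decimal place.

28.9

Flow: 67 L/min ÷ 60 = 1.1167 L/s.
New flow: 29 L/min ÷ 60 = 0.4833 L/s.
PIP = Vt/C + R·V̇ + PEEP (constant-flow equation of motion).
Only the resistive term changes: ΔPIP = R × ΔV̇ = 29.5 × (0.4833 − 1.1167) = 29.5 × -0.6334 = -18.685 cmH2O.
Original PIP = 495/36.4 + 29.5×1.1167 + 1 = 47.542 cmH2O; new PIP = 47.542 + (-18.685) = 28.857 cmH2O.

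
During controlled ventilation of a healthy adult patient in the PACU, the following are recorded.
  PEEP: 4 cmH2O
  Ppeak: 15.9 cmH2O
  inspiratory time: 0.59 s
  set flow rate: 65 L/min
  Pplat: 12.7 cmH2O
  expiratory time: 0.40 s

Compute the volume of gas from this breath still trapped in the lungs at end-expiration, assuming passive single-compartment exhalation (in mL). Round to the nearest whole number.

101

Flow: 65 L/min ÷ 60 = 1.0833 L/s.
Vt = flow × Ti = 1.0833 L/s × 0.59 s × 1000 mL/L = 639.15 mL.
R = (PIP − Pplat)/V̇ = (15.9 − 12.7) / 1.0833 = 3.2/1.0833 = 2.954 cmH2O·s/L.
C = Vt/(Pplat − PEEP) = 639.15 / (12.7 − 4) = 639.15/8.7 = 73.466 mL/cmH2O.
τ = R × C = 2.954 × 0.07347 L/cmH2O = 0.217 s.
Fraction remaining = e^(−Te/τ) = e^(−0.40/0.217) = 0.1583.
Trapped volume = 639.15 × 0.1583 = 101.18 mL.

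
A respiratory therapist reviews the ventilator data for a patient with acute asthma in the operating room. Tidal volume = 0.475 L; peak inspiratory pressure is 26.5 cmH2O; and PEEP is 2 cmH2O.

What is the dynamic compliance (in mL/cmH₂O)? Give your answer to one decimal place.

19.4

Dynamic compliance = Vt / (PIP − PEEP) = 475 / (26.5 − 2) = 475 / 24.5 = 19.388 mL/cmH2O.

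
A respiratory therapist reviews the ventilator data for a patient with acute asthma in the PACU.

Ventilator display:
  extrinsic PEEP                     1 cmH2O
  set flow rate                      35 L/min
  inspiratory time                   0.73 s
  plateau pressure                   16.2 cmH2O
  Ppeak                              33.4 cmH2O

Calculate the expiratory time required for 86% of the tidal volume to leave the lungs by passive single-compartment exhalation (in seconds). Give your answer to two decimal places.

1.62

Flow: 35 L/min ÷ 60 = 0.5833 L/s.
Vt = flow × Ti = 0.5833 L/s × 0.73 s × 1000 mL/L = 425.81 mL.
R = (PIP − Pplat)/V̇ = (33.4 − 16.2) / 0.5833 = 17.2/0.5833 = 29.487 cmH2O·s/L.
C = Vt/(Pplat − PEEP) = 425.81 / (16.2 − 1) = 425.81/15.2 = 28.014 mL/cmH2O.
τ = R × C = 29.487 × 0.02801 L/cmH2O = 0.8259 s.
t = −τ·ln(1 − 0.86) = −0.8259·ln(0.14) = 1.624 s.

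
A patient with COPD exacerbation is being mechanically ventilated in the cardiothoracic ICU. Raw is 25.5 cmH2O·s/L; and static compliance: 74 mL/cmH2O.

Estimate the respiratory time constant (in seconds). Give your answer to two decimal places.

τ = R × C = 25.5 × 74 mL/cmH2O = 25.5 × 0.074 L/cmH2O = 1.887 s.

1.89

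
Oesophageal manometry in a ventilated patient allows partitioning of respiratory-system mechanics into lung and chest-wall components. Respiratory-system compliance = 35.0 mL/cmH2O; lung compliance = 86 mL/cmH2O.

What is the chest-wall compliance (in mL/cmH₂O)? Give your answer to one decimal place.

1/Ccw = 1/Crs − 1/CL.
1/Ccw = 1/35.0 − 1/86 = 0.01694.
Ccw = 59.032 mL/cmH2O.

59.0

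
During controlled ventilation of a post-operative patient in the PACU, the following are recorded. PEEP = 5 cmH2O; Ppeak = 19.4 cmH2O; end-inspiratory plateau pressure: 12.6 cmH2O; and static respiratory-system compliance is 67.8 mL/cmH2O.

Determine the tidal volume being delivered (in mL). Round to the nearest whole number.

515

Vt = Cstat × (Pplat − PEEP) = 67.8 × (12.6 − 5) = 67.8 × 7.6 = 515.28 mL.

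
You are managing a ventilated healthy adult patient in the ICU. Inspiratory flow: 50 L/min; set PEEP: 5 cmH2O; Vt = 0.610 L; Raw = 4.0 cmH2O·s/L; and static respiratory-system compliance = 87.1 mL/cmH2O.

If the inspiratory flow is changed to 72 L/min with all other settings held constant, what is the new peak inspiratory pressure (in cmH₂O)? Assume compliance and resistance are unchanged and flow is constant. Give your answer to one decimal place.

Flow: 50 L/min ÷ 60 = 0.8333 L/s.
New flow: 72 L/min ÷ 60 = 1.2 L/s.
PIP = Vt/C + R·V̇ + PEEP (constant-flow equation of motion).
Only the resistive term changes: ΔPIP = R × ΔV̇ = 4.0 × (1.2 − 0.8333) = 4.0 × 0.3667 = 1.467 cmH2O.
Original PIP = 610/87.1 + 4.0×0.8333 + 5 = 15.337 cmH2O; new PIP = 15.337 + (1.467) = 16.804 cmH2O.

16.8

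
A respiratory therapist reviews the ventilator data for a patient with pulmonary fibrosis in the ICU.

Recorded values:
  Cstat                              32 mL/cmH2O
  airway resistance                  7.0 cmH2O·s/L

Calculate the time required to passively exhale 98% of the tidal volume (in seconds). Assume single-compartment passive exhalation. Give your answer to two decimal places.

0.88

τ = R × C = 7.0 × 32 mL/cmH2O = 7.0 × 0.032 L/cmH2O = 0.224 s.
Exhaled fraction f = 1 − e^(−t/τ) → t = −τ·ln(1 − f) = −0.224·ln(0.02) = 0.8763 s.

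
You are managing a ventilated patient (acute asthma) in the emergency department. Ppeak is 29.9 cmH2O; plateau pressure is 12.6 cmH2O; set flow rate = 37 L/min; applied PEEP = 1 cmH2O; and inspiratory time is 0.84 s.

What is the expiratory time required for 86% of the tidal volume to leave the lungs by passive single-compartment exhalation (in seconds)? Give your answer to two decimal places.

Flow: 37 L/min ÷ 60 = 0.6167 L/s.
Vt = flow × Ti = 0.6167 L/s × 0.84 s × 1000 mL/L = 518.03 mL.
R = (PIP − Pplat)/V̇ = (29.9 − 12.6) / 0.6167 = 17.3/0.6167 = 28.053 cmH2O·s/L.
C = Vt/(Pplat − PEEP) = 518.03 / (12.6 − 1) = 518.03/11.6 = 44.658 mL/cmH2O.
τ = R × C = 28.053 × 0.04466 L/cmH2O = 1.253 s.
t = −τ·ln(1 − 0.86) = −1.253·ln(0.14) = 2.464 s.

2.46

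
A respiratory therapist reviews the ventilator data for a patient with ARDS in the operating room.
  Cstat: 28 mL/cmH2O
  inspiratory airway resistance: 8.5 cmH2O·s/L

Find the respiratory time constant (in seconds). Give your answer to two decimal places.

τ = R × C = 8.5 × 28 mL/cmH2O = 8.5 × 0.028 L/cmH2O = 0.238 s.

0.24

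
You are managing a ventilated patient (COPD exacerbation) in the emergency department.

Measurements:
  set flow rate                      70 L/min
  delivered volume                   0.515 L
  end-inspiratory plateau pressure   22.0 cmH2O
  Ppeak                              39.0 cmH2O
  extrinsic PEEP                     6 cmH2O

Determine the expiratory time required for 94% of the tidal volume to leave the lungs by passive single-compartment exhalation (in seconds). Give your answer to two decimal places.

1.32

Flow: 70 L/min ÷ 60 = 1.1667 L/s.
R = (PIP − Pplat)/V̇ = (39.0 − 22.0) / 1.1667 = 17.0/1.1667 = 14.571 cmH2O·s/L.
C = Vt/(Pplat − PEEP) = 515.0 / (22.0 − 6) = 515.0/16.0 = 32.188 mL/cmH2O.
τ = R × C = 14.571 × 0.03219 L/cmH2O = 0.469 s.
t = −τ·ln(1 − 0.94) = −0.469·ln(0.06) = 1.319 s.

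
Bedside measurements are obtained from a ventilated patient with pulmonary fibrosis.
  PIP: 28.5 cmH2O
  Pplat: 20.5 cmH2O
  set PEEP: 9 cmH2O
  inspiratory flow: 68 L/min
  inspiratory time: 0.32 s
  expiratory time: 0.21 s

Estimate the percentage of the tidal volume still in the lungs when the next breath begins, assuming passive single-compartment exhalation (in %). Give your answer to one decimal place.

Flow: 68 L/min ÷ 60 = 1.1333 L/s.
Vt = flow × Ti = 1.1333 L/s × 0.32 s × 1000 mL/L = 362.66 mL.
R = (PIP − Pplat)/V̇ = (28.5 − 20.5) / 1.1333 = 8.0/1.1333 = 7.059 cmH2O·s/L.
C = Vt/(Pplat − PEEP) = 362.66 / (20.5 − 9) = 362.66/11.5 = 31.536 mL/cmH2O.
τ = R × C = 7.059 × 0.03154 L/cmH2O = 0.2226 s.
Fraction remaining at end-expiration = e^(−Te/τ) = e^(−0.21/0.2226) = 0.3893 → 38.93%.

38.9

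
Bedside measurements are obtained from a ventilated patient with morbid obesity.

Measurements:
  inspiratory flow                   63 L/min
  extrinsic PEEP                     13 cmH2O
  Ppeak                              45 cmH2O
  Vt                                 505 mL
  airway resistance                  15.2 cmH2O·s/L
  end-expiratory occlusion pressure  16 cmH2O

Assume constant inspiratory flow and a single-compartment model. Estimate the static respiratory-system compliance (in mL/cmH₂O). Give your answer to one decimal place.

Flow: 63 L/min ÷ 60 = 1.05 L/s.
Total PEEP = 16 cmH2O (set 13 + intrinsic 3); this is the baseline alveolar pressure.
Equation of motion (constant flow): PIP = Vt/C + R·V̇ + PEEP.
Vt/C = PIP − R·V̇ − PEEP = 45 − 15.2×1.05 − 16 = 45 − 15.96 − 16 = 13.04 cmH2O.
C = Vt / 13.04 = 505 / 13.04 = 38.727 mL/cmH2O.

38.7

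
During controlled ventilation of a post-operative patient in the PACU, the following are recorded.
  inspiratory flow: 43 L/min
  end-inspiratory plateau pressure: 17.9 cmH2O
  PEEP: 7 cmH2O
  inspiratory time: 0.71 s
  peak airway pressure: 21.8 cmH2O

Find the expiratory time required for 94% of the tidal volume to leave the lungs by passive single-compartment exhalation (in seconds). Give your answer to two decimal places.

Flow: 43 L/min ÷ 60 = 0.7167 L/s.
Vt = flow × Ti = 0.7167 L/s × 0.71 s × 1000 mL/L = 508.86 mL.
R = (PIP − Pplat)/V̇ = (21.8 − 17.9) / 0.7167 = 3.9/0.7167 = 5.442 cmH2O·s/L.
C = Vt/(Pplat − PEEP) = 508.86 / (17.9 − 7) = 508.86/10.9 = 46.684 mL/cmH2O.
τ = R × C = 5.442 × 0.04668 L/cmH2O = 0.254 s.
t = −τ·ln(1 − 0.94) = −0.254·ln(0.06) = 0.7146 s.

0.71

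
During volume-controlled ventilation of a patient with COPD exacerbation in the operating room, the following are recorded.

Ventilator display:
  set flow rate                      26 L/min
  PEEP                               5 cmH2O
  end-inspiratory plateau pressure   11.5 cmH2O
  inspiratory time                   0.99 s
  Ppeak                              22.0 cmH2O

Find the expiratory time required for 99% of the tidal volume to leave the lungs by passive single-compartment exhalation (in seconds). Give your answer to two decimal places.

7.36

Flow: 26 L/min ÷ 60 = 0.4333 L/s.
Vt = flow × Ti = 0.4333 L/s × 0.99 s × 1000 mL/L = 428.97 mL.
R = (PIP − Pplat)/V̇ = (22.0 − 11.5) / 0.4333 = 10.5/0.4333 = 24.233 cmH2O·s/L.
C = Vt/(Pplat − PEEP) = 428.97 / (11.5 − 5) = 428.97/6.5 = 65.995 mL/cmH2O.
τ = R × C = 24.233 × 0.066 L/cmH2O = 1.599 s.
t = −τ·ln(1 − 0.99) = −1.599·ln(0.01) = 7.364 s.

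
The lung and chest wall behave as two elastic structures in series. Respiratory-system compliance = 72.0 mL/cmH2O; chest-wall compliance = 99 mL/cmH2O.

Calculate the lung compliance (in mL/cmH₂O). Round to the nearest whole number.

1/CL = 1/Crs − 1/Ccw.
1/CL = 1/72.0 − 1/99 = 0.003788.
CL = 263.99 mL/cmH2O.

264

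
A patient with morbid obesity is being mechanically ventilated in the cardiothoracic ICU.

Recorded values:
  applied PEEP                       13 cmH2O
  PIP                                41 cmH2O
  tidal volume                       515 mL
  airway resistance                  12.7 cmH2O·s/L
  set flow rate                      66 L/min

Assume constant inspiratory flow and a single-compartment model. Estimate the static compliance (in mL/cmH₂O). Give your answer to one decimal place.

Flow: 66 L/min ÷ 60 = 1.1 L/s.
Equation of motion (constant flow): PIP = Vt/C + R·V̇ + PEEP.
Vt/C = PIP − R·V̇ − PEEP = 41 − 12.7×1.1 − 13 = 41 − 13.97 − 13 = 14.03 cmH2O.
C = Vt / 14.03 = 515 / 14.03 = 36.707 mL/cmH2O.

36.7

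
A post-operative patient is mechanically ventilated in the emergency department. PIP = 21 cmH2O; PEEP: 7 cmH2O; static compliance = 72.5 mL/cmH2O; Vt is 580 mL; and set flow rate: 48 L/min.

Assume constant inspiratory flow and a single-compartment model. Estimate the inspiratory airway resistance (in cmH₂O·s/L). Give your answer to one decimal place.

7.5

Flow: 48 L/min ÷ 60 = 0.8 L/s.
Equation of motion (constant flow): PIP = Vt/C + R·V̇ + PEEP.
R·V̇ = PIP − Vt/C − PEEP = 21 − 580/72.5 − 7 = 21 − 8.0 − 7 = 6.0 cmH2O.
R = 6.0 / 0.8 = 7.5 cmH2O·s/L.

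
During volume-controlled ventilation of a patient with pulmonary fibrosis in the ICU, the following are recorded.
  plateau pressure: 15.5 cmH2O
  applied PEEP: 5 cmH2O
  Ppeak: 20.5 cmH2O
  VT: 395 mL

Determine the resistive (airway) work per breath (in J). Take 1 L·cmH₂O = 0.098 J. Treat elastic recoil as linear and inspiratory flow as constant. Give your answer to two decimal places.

With constant inspiratory flow the resistive pressure is constant at PIP − Pplat = 20.5 − 15.5 = 5.0 cmH2O, so resistive work = 5.0 × 0.395 = 1.975 L·cmH2O.
× 0.098 J/(L·cmH2O) → 0.1936 J.

0.19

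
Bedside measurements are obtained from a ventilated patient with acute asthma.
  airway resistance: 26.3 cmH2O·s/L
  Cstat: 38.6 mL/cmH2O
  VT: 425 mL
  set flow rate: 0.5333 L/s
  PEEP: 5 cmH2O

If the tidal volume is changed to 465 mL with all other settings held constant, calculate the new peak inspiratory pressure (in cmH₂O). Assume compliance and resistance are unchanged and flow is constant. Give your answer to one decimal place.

31.1

PIP = Vt/C + R·V̇ + PEEP (constant-flow equation of motion).
Only the elastic term changes: ΔPIP = ΔVt / C = (465 − 425) / 38.6 = 1.036 cmH2O.
Original PIP = 425/38.6 + 26.3×0.5333 + 5 = 30.036 cmH2O; new PIP = 30.036 + (1.036) = 31.072 cmH2O.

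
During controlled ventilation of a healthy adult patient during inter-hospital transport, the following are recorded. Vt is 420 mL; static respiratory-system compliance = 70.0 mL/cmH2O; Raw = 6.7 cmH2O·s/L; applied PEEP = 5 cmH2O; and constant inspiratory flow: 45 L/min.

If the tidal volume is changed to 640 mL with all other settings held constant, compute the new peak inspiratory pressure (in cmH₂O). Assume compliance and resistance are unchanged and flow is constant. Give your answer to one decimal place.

Flow: 45 L/min ÷ 60 = 0.75 L/s.
PIP = Vt/C + R·V̇ + PEEP (constant-flow equation of motion).
Only the elastic term changes: ΔPIP = ΔVt / C = (640 − 420) / 70.0 = 3.143 cmH2O.
Original PIP = 420/70.0 + 6.7×0.75 + 5 = 16.025 cmH2O; new PIP = 16.025 + (3.143) = 19.168 cmH2O.

19.2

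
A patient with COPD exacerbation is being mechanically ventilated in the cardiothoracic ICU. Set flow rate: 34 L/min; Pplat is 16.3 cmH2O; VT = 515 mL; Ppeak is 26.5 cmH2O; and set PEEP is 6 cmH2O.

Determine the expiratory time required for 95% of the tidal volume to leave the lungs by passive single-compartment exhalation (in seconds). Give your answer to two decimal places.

2.70

Flow: 34 L/min ÷ 60 = 0.5667 L/s.
R = (PIP − Pplat)/V̇ = (26.5 − 16.3) / 0.5667 = 10.2/0.5667 = 17.999 cmH2O·s/L.
C = Vt/(Pplat − PEEP) = 515.0 / (16.3 − 6) = 515.0/10.3 = 50.0 mL/cmH2O.
τ = R × C = 17.999 × 0.05 L/cmH2O = 0.9 s.
t = −τ·ln(1 − 0.95) = −0.9·ln(0.05) = 2.696 s.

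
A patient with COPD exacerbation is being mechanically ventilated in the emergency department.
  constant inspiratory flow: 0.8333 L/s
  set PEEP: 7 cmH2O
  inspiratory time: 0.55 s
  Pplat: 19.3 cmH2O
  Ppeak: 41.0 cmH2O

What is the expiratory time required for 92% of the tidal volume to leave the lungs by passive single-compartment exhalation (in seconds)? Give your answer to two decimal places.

Vt = flow × Ti = 0.8333 L/s × 0.55 s × 1000 mL/L = 458.32 mL.
R = (PIP − Pplat)/V̇ = (41.0 − 19.3) / 0.8333 = 21.7/0.8333 = 26.041 cmH2O·s/L.
C = Vt/(Pplat − PEEP) = 458.32 / (19.3 − 7) = 458.32/12.3 = 37.262 mL/cmH2O.
τ = R × C = 26.041 × 0.03726 L/cmH2O = 0.9703 s.
t = −τ·ln(1 − 0.92) = −0.9703·ln(0.08) = 2.451 s.

2.45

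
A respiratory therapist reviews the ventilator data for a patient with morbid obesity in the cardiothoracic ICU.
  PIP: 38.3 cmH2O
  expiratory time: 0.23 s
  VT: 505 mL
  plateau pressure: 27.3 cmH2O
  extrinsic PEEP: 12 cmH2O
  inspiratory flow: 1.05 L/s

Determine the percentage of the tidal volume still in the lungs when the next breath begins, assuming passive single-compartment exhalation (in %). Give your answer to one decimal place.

51.4

R = (PIP − Pplat)/V̇ = (38.3 − 27.3) / 1.05 = 11.0/1.05 = 10.476 cmH2O·s/L.
C = Vt/(Pplat − PEEP) = 505.0 / (27.3 − 12) = 505.0/15.3 = 33.007 mL/cmH2O.
τ = R × C = 10.476 × 0.03301 L/cmH2O = 0.3458 s.
Fraction remaining at end-expiration = e^(−Te/τ) = e^(−0.23/0.3458) = 0.5142 → 51.42%.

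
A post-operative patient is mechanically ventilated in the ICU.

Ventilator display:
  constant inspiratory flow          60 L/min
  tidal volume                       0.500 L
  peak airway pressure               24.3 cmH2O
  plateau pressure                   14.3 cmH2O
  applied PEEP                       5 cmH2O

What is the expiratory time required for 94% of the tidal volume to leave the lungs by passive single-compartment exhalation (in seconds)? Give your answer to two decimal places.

1.51

Flow: 60 L/min ÷ 60 = 1 L/s.
R = (PIP − Pplat)/V̇ = (24.3 − 14.3) / 1 = 10.0/1 = 10.0 cmH2O·s/L.
C = Vt/(Pplat − PEEP) = 500.0 / (14.3 − 5) = 500.0/9.3 = 53.763 mL/cmH2O.
τ = R × C = 10.0 × 0.05376 L/cmH2O = 0.5376 s.
t = −τ·ln(1 − 0.94) = −0.5376·ln(0.06) = 1.512 s.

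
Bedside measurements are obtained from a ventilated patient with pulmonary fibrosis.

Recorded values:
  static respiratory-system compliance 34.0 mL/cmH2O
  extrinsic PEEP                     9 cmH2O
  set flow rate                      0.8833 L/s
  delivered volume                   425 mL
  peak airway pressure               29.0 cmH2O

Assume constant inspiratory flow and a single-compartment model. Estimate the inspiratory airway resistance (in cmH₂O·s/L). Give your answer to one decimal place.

8.5

Equation of motion (constant flow): PIP = Vt/C + R·V̇ + PEEP.
R·V̇ = PIP − Vt/C − PEEP = 29.0 − 425/34.0 − 9 = 29.0 − 12.5 − 9 = 7.5 cmH2O.
R = 7.5 / 0.8833 = 8.491 cmH2O·s/L.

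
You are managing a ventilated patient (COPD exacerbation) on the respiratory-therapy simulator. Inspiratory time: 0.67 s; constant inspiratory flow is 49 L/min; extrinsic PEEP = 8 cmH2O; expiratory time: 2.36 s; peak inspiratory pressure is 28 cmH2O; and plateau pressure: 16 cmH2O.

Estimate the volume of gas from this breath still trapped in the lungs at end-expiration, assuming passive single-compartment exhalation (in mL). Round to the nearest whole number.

52

Flow: 49 L/min ÷ 60 = 0.8167 L/s.
Vt = flow × Ti = 0.8167 L/s × 0.67 s × 1000 mL/L = 547.19 mL.
R = (PIP − Pplat)/V̇ = (28 − 16) / 0.8167 = 12.0/0.8167 = 14.693 cmH2O·s/L.
C = Vt/(Pplat − PEEP) = 547.19 / (16 − 8) = 547.19/8.0 = 68.399 mL/cmH2O.
τ = R × C = 14.693 × 0.0684 L/cmH2O = 1.005 s.
Fraction remaining = e^(−Te/τ) = e^(−2.36/1.005) = 0.09554.
Trapped volume = 547.19 × 0.09554 = 52.279 mL.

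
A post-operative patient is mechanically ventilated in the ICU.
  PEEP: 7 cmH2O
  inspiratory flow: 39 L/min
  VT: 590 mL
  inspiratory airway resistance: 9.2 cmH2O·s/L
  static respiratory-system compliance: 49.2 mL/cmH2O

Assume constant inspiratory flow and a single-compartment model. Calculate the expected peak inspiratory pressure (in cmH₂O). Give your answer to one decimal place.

25.0

Flow: 39 L/min ÷ 60 = 0.65 L/s.
Equation of motion (constant flow): PIP = Vt/C + R·V̇ + PEEP.
PIP = 590/49.2 + 9.2×0.65 + 7 = 11.992 + 5.98 + 7 = 24.972 cmH2O.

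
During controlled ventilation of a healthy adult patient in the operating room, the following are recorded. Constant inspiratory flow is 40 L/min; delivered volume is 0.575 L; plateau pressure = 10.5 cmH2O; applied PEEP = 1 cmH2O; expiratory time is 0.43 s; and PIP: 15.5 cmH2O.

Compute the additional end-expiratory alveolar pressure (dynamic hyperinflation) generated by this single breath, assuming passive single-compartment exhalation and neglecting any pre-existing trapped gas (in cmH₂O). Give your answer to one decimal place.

Flow: 40 L/min ÷ 60 = 0.6667 L/s.
R = (PIP − Pplat)/V̇ = (15.5 − 10.5) / 0.6667 = 5.0/0.6667 = 7.5 cmH2O·s/L.
C = Vt/(Pplat − PEEP) = 575.0 / (10.5 − 1) = 575.0/9.5 = 60.526 mL/cmH2O.
τ = R × C = 7.5 × 0.06053 L/cmH2O = 0.454 s.
Fraction remaining = e^(−Te/τ) = e^(−0.43/0.454) = 0.3879; trapped volume = 575.0 × 0.3879 = 223.04 mL.
Additional alveolar pressure from trapping ≈ V_trapped / C = 223.04 / 60.526 = 3.685 cmH2O.

3.7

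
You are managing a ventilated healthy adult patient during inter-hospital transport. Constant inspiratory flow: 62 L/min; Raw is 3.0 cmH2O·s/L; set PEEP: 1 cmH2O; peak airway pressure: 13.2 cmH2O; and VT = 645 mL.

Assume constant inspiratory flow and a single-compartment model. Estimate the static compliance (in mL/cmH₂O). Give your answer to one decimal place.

70.9

Flow: 62 L/min ÷ 60 = 1.0333 L/s.
Equation of motion (constant flow): PIP = Vt/C + R·V̇ + PEEP.
Vt/C = PIP − R·V̇ − PEEP = 13.2 − 3.0×1.0333 − 1 = 13.2 − 3.1 − 1 = 9.1 cmH2O.
C = Vt / 9.1 = 645 / 9.1 = 70.879 mL/cmH2O.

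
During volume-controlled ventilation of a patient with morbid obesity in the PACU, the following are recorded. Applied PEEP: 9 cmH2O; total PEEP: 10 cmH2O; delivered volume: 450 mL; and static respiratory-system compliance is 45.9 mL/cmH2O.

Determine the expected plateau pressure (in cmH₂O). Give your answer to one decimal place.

19.8

End-expiratory occlusion gives total PEEP = 10 cmH2O (intrinsic PEEP = 10 − 9 = 1). Use total PEEP for the elastic gradient.
Pplat = PEEPtotal + Vt / Cstat = 10 + 450 / 45.9 = 10 + 9.804 = 19.804 cmH2O.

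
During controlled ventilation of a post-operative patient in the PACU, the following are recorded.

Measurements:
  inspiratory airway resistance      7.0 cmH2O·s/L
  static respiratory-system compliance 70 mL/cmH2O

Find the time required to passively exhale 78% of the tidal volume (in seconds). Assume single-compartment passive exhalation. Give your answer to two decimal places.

τ = R × C = 7.0 × 70 mL/cmH2O = 7.0 × 0.070 L/cmH2O = 0.49 s.
Exhaled fraction f = 1 − e^(−t/τ) → t = −τ·ln(1 − f) = −0.49·ln(0.22) = 0.7419 s.

0.74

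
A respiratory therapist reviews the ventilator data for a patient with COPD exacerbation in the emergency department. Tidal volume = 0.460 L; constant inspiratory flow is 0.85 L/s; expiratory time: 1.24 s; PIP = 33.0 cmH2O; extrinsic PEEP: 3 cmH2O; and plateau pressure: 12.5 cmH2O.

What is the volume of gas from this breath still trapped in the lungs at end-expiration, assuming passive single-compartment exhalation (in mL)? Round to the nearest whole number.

R = (PIP − Pplat)/V̇ = (33.0 − 12.5) / 0.85 = 20.5/0.85 = 24.118 cmH2O·s/L.
C = Vt/(Pplat − PEEP) = 460.0 / (12.5 − 3) = 460.0/9.5 = 48.421 mL/cmH2O.
τ = R × C = 24.118 × 0.04842 L/cmH2O = 1.168 s.
Fraction remaining = e^(−Te/τ) = e^(−1.24/1.168) = 0.3459.
Trapped volume = 460.0 × 0.3459 = 159.11 mL.

159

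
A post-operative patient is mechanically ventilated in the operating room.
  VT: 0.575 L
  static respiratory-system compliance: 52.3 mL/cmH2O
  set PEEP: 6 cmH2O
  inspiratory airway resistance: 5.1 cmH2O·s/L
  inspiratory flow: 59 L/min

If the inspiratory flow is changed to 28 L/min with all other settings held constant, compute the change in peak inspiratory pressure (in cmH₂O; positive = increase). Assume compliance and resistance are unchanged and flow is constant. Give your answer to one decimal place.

-2.6

Flow: 59 L/min ÷ 60 = 0.9833 L/s.
New flow: 28 L/min ÷ 60 = 0.4667 L/s.
PIP = Vt/C + R·V̇ + PEEP (constant-flow equation of motion).
Only the resistive term changes: ΔPIP = R × ΔV̇ = 5.1 × (0.4667 − 0.9833) = 5.1 × -0.5166 = -2.635 cmH2O.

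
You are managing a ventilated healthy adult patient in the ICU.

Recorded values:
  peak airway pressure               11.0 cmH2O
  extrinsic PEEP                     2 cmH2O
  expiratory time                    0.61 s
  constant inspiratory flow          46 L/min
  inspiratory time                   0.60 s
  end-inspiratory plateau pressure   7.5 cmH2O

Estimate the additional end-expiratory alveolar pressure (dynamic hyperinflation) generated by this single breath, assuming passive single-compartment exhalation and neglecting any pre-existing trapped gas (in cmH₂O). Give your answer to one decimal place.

1.1

Flow: 46 L/min ÷ 60 = 0.7667 L/s.
Vt = flow × Ti = 0.7667 L/s × 0.60 s × 1000 mL/L = 460.02 mL.
R = (PIP − Pplat)/V̇ = (11.0 − 7.5) / 0.7667 = 3.5/0.7667 = 4.565 cmH2O·s/L.
C = Vt/(Pplat − PEEP) = 460.02 / (7.5 − 2) = 460.02/5.5 = 83.64 mL/cmH2O.
τ = R × C = 4.565 × 0.08364 L/cmH2O = 0.3818 s.
Fraction remaining = e^(−Te/τ) = e^(−0.61/0.3818) = 0.2024; trapped volume = 460.02 × 0.2024 = 93.108 mL.
Additional alveolar pressure from trapping ≈ V_trapped / C = 93.108 / 83.64 = 1.113 cmH2O.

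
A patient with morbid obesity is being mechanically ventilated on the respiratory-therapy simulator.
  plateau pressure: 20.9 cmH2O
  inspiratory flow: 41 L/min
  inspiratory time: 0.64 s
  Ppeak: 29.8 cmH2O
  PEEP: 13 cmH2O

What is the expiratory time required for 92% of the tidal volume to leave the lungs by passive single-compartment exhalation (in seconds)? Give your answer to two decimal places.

Flow: 41 L/min ÷ 60 = 0.6833 L/s.
Vt = flow × Ti = 0.6833 L/s × 0.64 s × 1000 mL/L = 437.31 mL.
R = (PIP − Pplat)/V̇ = (29.8 − 20.9) / 0.6833 = 8.9/0.6833 = 13.025 cmH2O·s/L.
C = Vt/(Pplat − PEEP) = 437.31 / (20.9 − 13) = 437.31/7.9 = 55.356 mL/cmH2O.
τ = R × C = 13.025 × 0.05536 L/cmH2O = 0.7211 s.
t = −τ·ln(1 − 0.92) = −0.7211·ln(0.08) = 1.821 s.

1.82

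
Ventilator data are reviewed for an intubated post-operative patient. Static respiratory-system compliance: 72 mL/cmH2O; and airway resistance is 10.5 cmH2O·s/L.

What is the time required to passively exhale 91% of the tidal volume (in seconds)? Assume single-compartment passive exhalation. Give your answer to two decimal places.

τ = R × C = 10.5 × 72 mL/cmH2O = 10.5 × 0.072 L/cmH2O = 0.756 s.
Exhaled fraction f = 1 − e^(−t/τ) → t = −τ·ln(1 − f) = −0.756·ln(0.09) = 1.82 s.

1.82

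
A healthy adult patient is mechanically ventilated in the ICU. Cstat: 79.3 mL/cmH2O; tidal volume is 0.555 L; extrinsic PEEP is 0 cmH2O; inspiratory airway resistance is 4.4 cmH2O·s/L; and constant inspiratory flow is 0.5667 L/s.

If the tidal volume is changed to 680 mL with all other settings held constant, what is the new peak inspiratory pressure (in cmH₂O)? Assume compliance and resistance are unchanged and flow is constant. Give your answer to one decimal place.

11.1

PIP = Vt/C + R·V̇ + PEEP (constant-flow equation of motion).
Only the elastic term changes: ΔPIP = ΔVt / C = (680 − 555) / 79.3 = 1.576 cmH2O.
Original PIP = 555/79.3 + 4.4×0.5667 + 0 = 9.492 cmH2O; new PIP = 9.492 + (1.576) = 11.068 cmH2O.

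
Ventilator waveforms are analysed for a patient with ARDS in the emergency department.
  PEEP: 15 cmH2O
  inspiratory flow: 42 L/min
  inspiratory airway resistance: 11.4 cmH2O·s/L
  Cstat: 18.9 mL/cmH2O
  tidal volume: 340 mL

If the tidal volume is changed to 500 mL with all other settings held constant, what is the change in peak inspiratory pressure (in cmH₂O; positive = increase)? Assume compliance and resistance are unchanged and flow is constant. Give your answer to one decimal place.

8.5

PIP = Vt/C + R·V̇ + PEEP (constant-flow equation of motion).
Only the elastic term changes: ΔPIP = ΔVt / C = (500 − 340) / 18.9 = 8.466 cmH2O.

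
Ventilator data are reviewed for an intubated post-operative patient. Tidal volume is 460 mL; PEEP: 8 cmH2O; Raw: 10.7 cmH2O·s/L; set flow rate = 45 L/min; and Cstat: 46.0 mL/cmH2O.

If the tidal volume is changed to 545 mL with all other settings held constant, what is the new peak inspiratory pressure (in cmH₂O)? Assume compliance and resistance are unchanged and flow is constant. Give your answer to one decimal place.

27.9

Flow: 45 L/min ÷ 60 = 0.75 L/s.
PIP = Vt/C + R·V̇ + PEEP (constant-flow equation of motion).
Only the elastic term changes: ΔPIP = ΔVt / C = (545 − 460) / 46.0 = 1.848 cmH2O.
Original PIP = 460/46.0 + 10.7×0.75 + 8 = 26.025 cmH2O; new PIP = 26.025 + (1.848) = 27.873 cmH2O.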